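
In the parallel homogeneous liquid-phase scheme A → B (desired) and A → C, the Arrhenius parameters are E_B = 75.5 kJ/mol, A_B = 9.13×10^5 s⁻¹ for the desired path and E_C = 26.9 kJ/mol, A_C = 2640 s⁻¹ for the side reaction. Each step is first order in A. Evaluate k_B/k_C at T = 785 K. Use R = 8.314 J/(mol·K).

k_B/k_C = (A_B/A_C)·exp[−(E_B−E_C)/(RT)] = (A_B/A_C)·exp[(E_C−E_B)/(RT)].
(E_C−E_B)/(RT) = (26.9−75.5)×10³/(8.314×785) = -48600/6526 = -7.447.
k_B/k_C = (9.13×10^5/2640)·exp(-7.447) = 345.8 × 5.834×10^-4 = 0.202.
Since E_B > E_C, raising the temperature improves selectivity toward B.

0.202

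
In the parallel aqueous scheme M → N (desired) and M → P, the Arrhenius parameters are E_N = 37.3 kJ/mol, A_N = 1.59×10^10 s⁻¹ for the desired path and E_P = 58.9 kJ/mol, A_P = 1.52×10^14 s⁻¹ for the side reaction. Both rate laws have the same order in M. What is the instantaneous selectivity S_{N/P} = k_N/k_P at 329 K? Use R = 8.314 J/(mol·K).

k_N/k_P = (A_N/A_P)·exp[−(E_N−E_P)/(RT)] = (A_N/A_P)·exp[(E_P−E_N)/(RT)].
(E_P−E_N)/(RT) = (58.9−37.3)×10³/(8.314×329) = 21600/2735 = 7.897.
k_N/k_P = (1.59×10^10/1.52×10^14)·exp(7.897) = 1.046×10^-4 × 2689 = 0.281.

0.281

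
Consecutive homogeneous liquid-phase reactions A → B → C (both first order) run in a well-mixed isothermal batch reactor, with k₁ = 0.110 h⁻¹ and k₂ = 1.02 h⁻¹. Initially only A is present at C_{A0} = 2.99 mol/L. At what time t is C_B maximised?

2.45 h

Setting dC_B/dt = 0 gives t_opt = ln(k₂/k₁)/(k₂−k₁).
= ln(1.02/0.110)/(1.02−0.110) = ln(9.273)/0.9100 = 2.227/0.9100 = 2.45 h.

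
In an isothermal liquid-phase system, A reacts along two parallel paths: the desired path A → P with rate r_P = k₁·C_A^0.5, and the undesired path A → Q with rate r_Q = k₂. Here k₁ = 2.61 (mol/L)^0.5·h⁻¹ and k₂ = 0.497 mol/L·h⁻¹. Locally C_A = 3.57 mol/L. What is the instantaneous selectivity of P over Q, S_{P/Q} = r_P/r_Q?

S_{P/Q} = r_P/r_Q = (k₁·C_A^0.5)/(k₂) = (k₁/k₂)·C_A^0.5.
= (2.61×3.570^0.5) / (0.497) = 4.931/0.4970 = 9.92.

9.92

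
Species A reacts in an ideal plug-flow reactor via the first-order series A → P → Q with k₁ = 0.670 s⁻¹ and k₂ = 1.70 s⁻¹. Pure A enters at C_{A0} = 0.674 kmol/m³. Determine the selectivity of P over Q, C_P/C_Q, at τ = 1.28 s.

For first-order series with pure A initially, C_P(τ) = k₁C_{A0}/(k₂−k₁)·(e^(−k₁τ) − e^(−k₂τ)).
e^(−k₁τ) = e^(−0.670×1.28) = e^(−0.8576) = 0.4242; e^(−k₂τ) = e^(−2.176) = 0.1135.
C_P = 0.670×0.674/(1.70−0.670) × (0.4242−0.1135) = 0.4384×0.3107 = 0.1362 kmol/m³.
C_A = C_{A0}e^(−k₁τ) = 0.2859 kmol/m³, so C_Q = C_{A0}−C_A−C_P = 0.2519 kmol/m³; C_P/C_Q = 0.541.

0.541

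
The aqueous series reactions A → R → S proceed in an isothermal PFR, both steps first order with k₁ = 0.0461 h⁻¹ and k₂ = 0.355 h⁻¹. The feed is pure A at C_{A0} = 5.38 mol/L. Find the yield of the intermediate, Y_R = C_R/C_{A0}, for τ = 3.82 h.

0.0867

The intermediate concentration in a first-order A→B→C sequence is C_R = k₁C_{A0}(e^(−k₁τ) − e^(−k₂τ))/(k₂−k₁).
e^(−k₁τ) = e^(−0.0461×3.82) = e^(−0.1761) = 0.8385; e^(−k₂τ) = e^(−1.356) = 0.2577.
C_R = 0.0461×5.38/(0.355−0.0461) × (0.8385−0.2577) = 0.8029×0.5809 = 0.4664 mol/L.
Y_R = C_R/C_{A0} = 0.4664/5.38 = 0.0867.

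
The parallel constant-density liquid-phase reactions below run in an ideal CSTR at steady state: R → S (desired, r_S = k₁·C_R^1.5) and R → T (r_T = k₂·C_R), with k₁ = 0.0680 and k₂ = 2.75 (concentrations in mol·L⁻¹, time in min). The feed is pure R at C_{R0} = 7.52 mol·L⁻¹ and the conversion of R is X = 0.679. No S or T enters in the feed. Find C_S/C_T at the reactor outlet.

0.0384

Exit C_R = C_{R0}(1−X) = 7.52×0.321 = 2.414 mol·L⁻¹.
In a CSTR the entire volume is at exit conditions, so r_S = 0.0680×2.414^1.5 = 0.2550 and r_T = 2.75×2.414 = 6.638.
Overall selectivity = C_S/C_T = r_Sτ/(r_Tτ) = r_S/r_T = 0.0384.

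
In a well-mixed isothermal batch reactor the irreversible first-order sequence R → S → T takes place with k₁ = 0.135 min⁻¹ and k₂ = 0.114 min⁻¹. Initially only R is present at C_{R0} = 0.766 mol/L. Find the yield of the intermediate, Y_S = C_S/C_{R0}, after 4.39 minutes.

Solving the coupled first-order balances gives C_S(t) = [k₁/(k₂−k₁)]·C_{R0}·(e^(−k₁t) − e^(−k₂t)).
e^(−k₁t) = e^(−0.135×4.39) = e^(−0.5927) = 0.5529; e^(−k₂t) = e^(−0.5005) = 0.6063.
C_S = 0.135×0.766/(0.114−0.135) × (0.5529−0.6063) = (-4.924)×(-0.05339) = 0.2629 mol/L.
Y_S = C_S/C_{R0} = 0.2629/0.766 = 0.343.

0.343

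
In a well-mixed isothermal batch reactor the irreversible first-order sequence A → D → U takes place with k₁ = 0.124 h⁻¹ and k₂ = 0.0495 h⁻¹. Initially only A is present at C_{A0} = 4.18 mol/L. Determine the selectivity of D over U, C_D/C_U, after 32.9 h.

The intermediate concentration in a first-order A→B→C sequence is C_D = k₁C_{A0}(e^(−k₁t) − e^(−k₂t))/(k₂−k₁).
e^(−k₁t) = e^(−0.124×32.9) = e^(−4.080) = 0.01691; e^(−k₂t) = e^(−1.629) = 0.1962.
C_D = 0.124×4.18/(0.0495−0.124) × (0.01691−0.1962) = (-6.957)×(-0.1793) = 1.247 mol/L.
C_A = C_{A0}e^(−k₁t) = 0.07070 mol/L, so C_U = C_{A0}−C_A−C_D = 2.862 mol/L; C_D/C_U = 0.436.

0.436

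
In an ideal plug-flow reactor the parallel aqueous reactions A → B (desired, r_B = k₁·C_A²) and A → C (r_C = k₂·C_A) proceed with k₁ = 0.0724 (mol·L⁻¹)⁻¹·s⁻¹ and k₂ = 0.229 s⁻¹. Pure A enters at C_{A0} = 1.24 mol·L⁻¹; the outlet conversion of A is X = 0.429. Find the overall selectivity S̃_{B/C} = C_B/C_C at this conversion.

0.306

C_A = C_{A0}(1−X) = 0.7080 mol·L⁻¹.
Along a PFR/batch, dC_C/dC_A = −r_C/(r_B+r_C) = −k₂/(k₂+k₁·C_A).
Integrating from C_{A0} to C_A: C_C = (0.229/0.0724)·ln[(0.229+0.0724·1.24)/(0.229+0.0724·0.708)] = 3.163·ln(0.3188/0.2803) = 0.4073 mol·L⁻¹.
Then C_B = (C_{A0}−C_A) − C_C = 0.5320 − 0.4073 = 0.1247 mol·L⁻¹.
S̃_{B/C} = C_B/C_C = 0.1247/0.4073 = 0.306.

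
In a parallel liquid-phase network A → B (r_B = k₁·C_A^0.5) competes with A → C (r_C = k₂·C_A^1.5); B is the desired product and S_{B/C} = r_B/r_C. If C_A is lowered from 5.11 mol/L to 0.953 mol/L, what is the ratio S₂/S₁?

S_{B/C} = (k₁/k₂)·C_A⁻¹, so S₂/S₁ = (C_{A,2}/C_{A,1})⁻¹.
= 5.11/0.953 = 5.36.

5.36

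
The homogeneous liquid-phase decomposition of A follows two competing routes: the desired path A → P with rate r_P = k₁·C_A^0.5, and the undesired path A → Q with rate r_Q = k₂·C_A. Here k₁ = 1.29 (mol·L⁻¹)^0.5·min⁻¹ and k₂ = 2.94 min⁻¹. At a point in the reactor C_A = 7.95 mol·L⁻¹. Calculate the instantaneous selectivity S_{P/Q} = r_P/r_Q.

S_{P/Q} = r_P/r_Q = (k₁·C_A^0.5)/(k₂·C_A) = (k₁/k₂)·C_A^-0.5.
= (1.29×7.950^0.5) / (2.94×7.950) = 3.637/23.37 = 0.156.
The undesired path is higher order in A, so low C_A (CSTR or dilute feed) favours P.

0.156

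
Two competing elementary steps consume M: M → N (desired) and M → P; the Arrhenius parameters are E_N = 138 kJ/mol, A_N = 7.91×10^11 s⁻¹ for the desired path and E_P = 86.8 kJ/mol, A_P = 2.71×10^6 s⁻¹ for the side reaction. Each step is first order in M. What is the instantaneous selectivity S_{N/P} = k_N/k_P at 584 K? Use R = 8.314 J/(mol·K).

k_N/k_P = (A_N/A_P)·exp[−(E_N−E_P)/(RT)] = (A_N/A_P)·exp[(E_P−E_N)/(RT)].
(E_P−E_N)/(RT) = (86.8−138)×10³/(8.314×584) = -51200/4855 = -10.55.
k_N/k_P = (7.91×10^11/2.71×10^6)·exp(-10.55) = 2.919×10^5 × 2.632×10^-5 = 7.68.
Since E_N > E_P, raising the temperature improves selectivity toward N.

7.68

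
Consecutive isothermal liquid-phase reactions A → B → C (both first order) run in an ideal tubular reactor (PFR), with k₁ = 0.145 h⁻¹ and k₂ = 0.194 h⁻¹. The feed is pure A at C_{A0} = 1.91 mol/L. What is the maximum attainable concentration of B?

0.603 mol/L

For a first-order series the maximum intermediate yield is C_{B,max}/C_{A0} = (k₁/k₂)^[k₂/(k₂−k₁)].
= (0.145/0.194)^(0.194/(0.194−0.145)) = (0.7474)^(3.959) = 0.3158.
C_{B,max} = 0.3158×1.91 = 0.603 mol/L.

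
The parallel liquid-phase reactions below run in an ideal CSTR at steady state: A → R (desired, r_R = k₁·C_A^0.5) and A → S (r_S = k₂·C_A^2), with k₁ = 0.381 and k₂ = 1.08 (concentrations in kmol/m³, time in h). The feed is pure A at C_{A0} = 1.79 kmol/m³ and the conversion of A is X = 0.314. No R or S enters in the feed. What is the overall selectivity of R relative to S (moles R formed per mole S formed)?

Exit C_A = C_{A0}(1−X) = 1.79×0.686 = 1.228 kmol/m³.
A CSTR operates uniformly at the exit composition, giving r_R = 0.4222 and r_S = 1.628 (each k·C_A^n at C_A = 1.228).
Overall selectivity = C_R/C_S = r_Rτ/(r_Sτ) = r_R/r_S = 0.259.

0.259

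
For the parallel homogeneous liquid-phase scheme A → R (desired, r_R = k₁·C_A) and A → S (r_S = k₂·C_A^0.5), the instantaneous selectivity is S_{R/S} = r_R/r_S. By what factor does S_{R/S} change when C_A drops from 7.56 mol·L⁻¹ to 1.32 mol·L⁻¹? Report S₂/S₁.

S_{R/S} = (k₁/k₂)·C_A^0.5, so S₂/S₁ = (C_{A,2}/C_{A,1})^0.5.
= (1.32/7.56)^0.5 = (0.1746)^0.5 = 0.418.
Selectivity toward R falls as C_A falls — high-concentration operation is favoured.

0.418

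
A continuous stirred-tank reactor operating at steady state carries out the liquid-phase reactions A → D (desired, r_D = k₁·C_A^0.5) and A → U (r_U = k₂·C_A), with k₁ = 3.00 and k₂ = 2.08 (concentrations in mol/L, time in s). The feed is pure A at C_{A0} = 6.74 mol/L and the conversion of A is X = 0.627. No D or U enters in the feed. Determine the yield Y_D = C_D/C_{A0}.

Exit C_A = C_{A0}(1−X) = 6.74×0.373 = 2.514 mol/L.
In a CSTR the entire volume is at exit conditions, so r_D = 3.00×2.514^0.5 = 4.757 and r_U = 2.08×2.514 = 5.229.
Fraction of consumed A going to D: r_D/(r_D+r_U) = 0.4763.
C_D = 0.4763·C_{A0}·X = 0.4763×6.74×0.627 = 2.01 mol/L; Y_D = C_D/C_{A0} = 0.299.

0.299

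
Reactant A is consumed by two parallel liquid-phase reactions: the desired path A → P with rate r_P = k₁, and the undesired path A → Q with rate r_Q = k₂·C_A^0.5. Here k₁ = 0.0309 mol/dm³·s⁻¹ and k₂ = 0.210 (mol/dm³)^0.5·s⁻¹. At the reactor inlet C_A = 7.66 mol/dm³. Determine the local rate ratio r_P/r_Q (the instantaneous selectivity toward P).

S_{P/Q} = r_P/r_Q = (k₁)/(k₂·C_A^0.5) = (k₁/k₂)·C_A^-0.5.
= (0.0309) / (0.210×7.660^0.5) = 0.03090/0.5812 = 0.0532.
The undesired path is higher order in A, so low C_A (CSTR or dilute feed) favours P.

0.0532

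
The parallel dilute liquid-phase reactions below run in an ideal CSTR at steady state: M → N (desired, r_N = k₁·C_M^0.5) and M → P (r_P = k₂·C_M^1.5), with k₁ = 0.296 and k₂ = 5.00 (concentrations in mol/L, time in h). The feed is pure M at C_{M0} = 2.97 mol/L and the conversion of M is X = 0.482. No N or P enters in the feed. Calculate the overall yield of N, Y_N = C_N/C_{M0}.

Exit C_M = C_{M0}(1−X) = 2.97×0.518 = 1.538 mol/L.
In a CSTR the entire volume is at exit conditions, so r_N = 0.296×1.538^0.5 = 0.3671 and r_P = 5.00×1.538^1.5 = 9.541.
Fraction of consumed M going to N: r_N/(r_N+r_P) = 0.03705.
C_N = 0.03705·C_{M0}·X = 0.03705×2.97×0.482 = 0.0530 mol/L; Y_N = C_N/C_{M0} = 0.0179.

0.0179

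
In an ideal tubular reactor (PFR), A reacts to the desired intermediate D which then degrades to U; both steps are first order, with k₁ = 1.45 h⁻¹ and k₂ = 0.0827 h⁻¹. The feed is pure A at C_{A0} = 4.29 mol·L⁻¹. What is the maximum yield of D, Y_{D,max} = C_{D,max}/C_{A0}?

0.841

For a first-order series the maximum intermediate yield is C_{D,max}/C_{A0} = (k₁/k₂)^[k₂/(k₂−k₁)].
= (1.45/0.0827)^(0.0827/(0.0827−1.45)) = (17.53)^(-0.06048) = 0.8409.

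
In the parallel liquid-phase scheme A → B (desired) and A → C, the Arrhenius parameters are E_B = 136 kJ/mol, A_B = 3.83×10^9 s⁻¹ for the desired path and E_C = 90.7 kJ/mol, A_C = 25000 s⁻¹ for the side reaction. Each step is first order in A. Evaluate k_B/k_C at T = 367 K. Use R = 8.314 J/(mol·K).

0.0546

With equal orders, S_{B/C} = k_B/k_C = (A_B/A_C)·exp[(E_C−E_B)/(RT)].
(E_C−E_B)/(RT) = (90.7−136)×10³/(8.314×367) = -45300/3051 = -14.85.
k_B/k_C = (3.83×10^9/25000)·exp(-14.85) = 1.532×10^5 × 3.567×10^-7 = 0.0546.
Since E_B > E_C, raising the temperature improves selectivity toward B.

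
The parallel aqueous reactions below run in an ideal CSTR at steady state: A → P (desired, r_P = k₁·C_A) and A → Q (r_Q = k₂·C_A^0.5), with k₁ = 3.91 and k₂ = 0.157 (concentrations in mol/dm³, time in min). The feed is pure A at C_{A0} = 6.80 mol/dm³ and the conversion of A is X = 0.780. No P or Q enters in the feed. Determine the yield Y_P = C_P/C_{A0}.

Exit C_A = C_{A0}(1−X) = 6.80×0.220 = 1.496 mol/dm³.
Rates in a CSTR are evaluated at the outlet concentration: r_P = 3.91×1.496 = 5.849, r_Q = 0.157×1.496^0.5 = 0.1920.
Fraction of consumed A going to P: r_P/(r_P+r_Q) = 0.9682.
C_P = 0.9682·C_{A0}·X = 0.9682×6.80×0.780 = 5.14 mol/dm³; Y_P = C_P/C_{A0} = 0.755.

0.755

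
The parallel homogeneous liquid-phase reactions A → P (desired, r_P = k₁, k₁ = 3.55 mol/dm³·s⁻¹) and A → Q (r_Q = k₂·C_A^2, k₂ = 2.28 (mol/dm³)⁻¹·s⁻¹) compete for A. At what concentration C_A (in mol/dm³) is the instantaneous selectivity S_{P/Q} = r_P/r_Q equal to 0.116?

S_{P/Q} = (k₁/k₂)·C_A^-2 ⇒ C_A = (S·k₂/k₁)^(-0.5).
= (0.116×2.28/3.55)^(-0.5) = (0.07450)^(-0.5) = 3.66 mol/dm³.

3.66 mol/dm³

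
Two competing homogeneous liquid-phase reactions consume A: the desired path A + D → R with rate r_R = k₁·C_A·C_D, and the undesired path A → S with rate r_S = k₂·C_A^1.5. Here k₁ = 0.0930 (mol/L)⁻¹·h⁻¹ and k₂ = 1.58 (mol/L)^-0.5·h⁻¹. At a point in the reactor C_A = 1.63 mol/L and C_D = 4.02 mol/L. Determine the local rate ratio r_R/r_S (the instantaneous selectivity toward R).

0.185

S_{R/S} = r_R/r_S = (k₁·C_A·C_D)/(k₂·C_A^1.5) = (k₁/k₂)·C_A^-0.5·C_D.
= (0.0930×1.630×4.020) / (1.58×1.630^1.5) = 0.6094/3.288 = 0.185.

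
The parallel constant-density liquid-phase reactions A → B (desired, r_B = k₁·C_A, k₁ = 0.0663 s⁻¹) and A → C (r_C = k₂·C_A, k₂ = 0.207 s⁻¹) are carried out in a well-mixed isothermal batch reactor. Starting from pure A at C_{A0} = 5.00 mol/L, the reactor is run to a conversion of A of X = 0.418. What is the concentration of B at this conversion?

C_A = C_{A0}(1−X) = 2.910 mol/L.
Both paths are first order in A, so the instantaneous fraction to B is constant: dC_B/d(−C_A) = k₁/(k₁+k₂) = 0.2426.
C_B = 0.2426·(C_{A0}−C_A) = 0.2426×2.090 = 0.507 mol/L.

0.507 mol/L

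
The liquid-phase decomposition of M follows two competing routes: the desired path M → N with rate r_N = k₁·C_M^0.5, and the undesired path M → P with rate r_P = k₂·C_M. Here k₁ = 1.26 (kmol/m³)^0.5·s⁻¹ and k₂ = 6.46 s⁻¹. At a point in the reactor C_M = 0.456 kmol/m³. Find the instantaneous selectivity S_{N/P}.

0.289

S_{N/P} = r_N/r_P = (k₁·C_M^0.5)/(k₂·C_M) = (k₁/k₂)·C_M^-0.5.
= (1.26×0.4560^0.5) / (6.46×0.4560) = 0.8508/2.946 = 0.289.
The undesired path is higher order in M, so low C_M (CSTR or dilute feed) favours N.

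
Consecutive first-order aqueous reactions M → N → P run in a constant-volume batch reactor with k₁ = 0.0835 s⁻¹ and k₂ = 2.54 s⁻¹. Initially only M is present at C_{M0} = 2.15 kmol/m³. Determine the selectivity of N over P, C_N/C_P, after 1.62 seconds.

The intermediate concentration in a first-order A→B→C sequence is C_N = k₁C_{M0}(e^(−k₁t) − e^(−k₂t))/(k₂−k₁).
e^(−k₁t) = e^(−0.0835×1.62) = e^(−0.1353) = 0.8735; e^(−k₂t) = e^(−4.115) = 0.01633.
C_N = 0.0835×2.15/(2.54−0.0835) × (0.8735−0.01633) = 0.07308×0.8572 = 0.06264 kmol/m³.
C_M = C_{M0}e^(−k₁t) = 1.878 kmol/m³, so C_P = C_{M0}−C_M−C_N = 0.2094 kmol/m³; C_N/C_P = 0.299.

0.299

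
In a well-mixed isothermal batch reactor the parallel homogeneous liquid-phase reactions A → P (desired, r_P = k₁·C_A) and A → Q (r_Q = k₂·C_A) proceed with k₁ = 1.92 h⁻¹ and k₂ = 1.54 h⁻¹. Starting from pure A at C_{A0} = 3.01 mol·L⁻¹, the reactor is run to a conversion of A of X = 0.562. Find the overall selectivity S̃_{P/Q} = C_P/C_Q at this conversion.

C_A = C_{A0}(1−X) = 1.318 mol·L⁻¹.
Both paths are first order in A, so the instantaneous fraction to P is constant: dC_P/d(−C_A) = k₁/(k₁+k₂) = 0.5549.
C_P = 0.5549·(C_{A0}−C_A) = 0.5549×1.692 = 0.939 mol·L⁻¹.
C_Q = (C_{A0}−C_A)−C_P = 0.7529 mol·L⁻¹; S̃_{P/Q} = 0.9387/0.7529 = 1.25.

1.25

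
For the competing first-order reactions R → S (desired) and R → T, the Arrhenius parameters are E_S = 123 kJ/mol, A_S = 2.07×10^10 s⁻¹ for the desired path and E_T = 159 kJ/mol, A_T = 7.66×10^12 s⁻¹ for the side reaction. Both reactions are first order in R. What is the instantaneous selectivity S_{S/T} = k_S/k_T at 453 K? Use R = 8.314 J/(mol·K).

k_S/k_T = (A_S/A_T)·exp[−(E_S−E_T)/(RT)] = (A_S/A_T)·exp[(E_T−E_S)/(RT)].
(E_T−E_S)/(RT) = (159−123)×10³/(8.314×453) = 36000/3766 = 9.559.
k_S/k_T = (2.07×10^10/7.66×10^12)·exp(9.559) = 0.002702 × 14166 = 38.3.

38.3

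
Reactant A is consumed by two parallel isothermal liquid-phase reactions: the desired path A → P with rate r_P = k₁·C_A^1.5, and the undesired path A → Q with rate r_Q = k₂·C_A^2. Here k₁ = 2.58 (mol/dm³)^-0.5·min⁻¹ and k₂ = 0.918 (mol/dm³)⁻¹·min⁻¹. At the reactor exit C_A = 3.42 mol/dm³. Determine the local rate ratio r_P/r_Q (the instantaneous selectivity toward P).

S_{P/Q} = r_P/r_Q = (k₁·C_A^1.5)/(k₂·C_A^2) = (k₁/k₂)·C_A^-0.5.
= (2.58×3.420^1.5) / (0.918×3.420^2) = 16.32/10.74 = 1.52.
The undesired path is higher order in A, so low C_A (CSTR or dilute feed) favours P.

1.52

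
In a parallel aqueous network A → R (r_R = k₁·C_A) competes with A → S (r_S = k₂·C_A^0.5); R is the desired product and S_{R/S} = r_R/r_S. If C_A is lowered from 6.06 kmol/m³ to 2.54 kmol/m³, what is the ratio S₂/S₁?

0.647

S_{R/S} = (k₁/k₂)·C_A^0.5, so S₂/S₁ = (C_{A,2}/C_{A,1})^0.5.
= (2.54/6.06)^0.5 = (0.4191)^0.5 = 0.647.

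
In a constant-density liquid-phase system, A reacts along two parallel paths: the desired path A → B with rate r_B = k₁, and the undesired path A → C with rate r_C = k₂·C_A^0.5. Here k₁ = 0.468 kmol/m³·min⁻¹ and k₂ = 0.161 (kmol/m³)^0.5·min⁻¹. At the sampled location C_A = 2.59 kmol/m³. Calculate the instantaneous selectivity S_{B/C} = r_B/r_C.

S_{B/C} = r_B/r_C = (k₁)/(k₂·C_A^0.5) = (k₁/k₂)·C_A^-0.5.
= (0.468) / (0.161×2.590^0.5) = 0.4680/0.2591 = 1.81.
The undesired path is higher order in A, so low C_A (CSTR or dilute feed) favours B.

1.81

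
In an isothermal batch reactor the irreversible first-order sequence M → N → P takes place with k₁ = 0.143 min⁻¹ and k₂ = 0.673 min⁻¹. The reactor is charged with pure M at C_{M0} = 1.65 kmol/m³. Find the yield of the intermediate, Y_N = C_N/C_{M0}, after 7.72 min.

0.0880

The intermediate concentration in a first-order A→B→C sequence is C_N = k₁C_{M0}(e^(−k₁t) − e^(−k₂t))/(k₂−k₁).
e^(−k₁t) = e^(−0.143×7.72) = e^(−1.104) = 0.3316; e^(−k₂t) = e^(−5.196) = 0.005541.
C_N = 0.143×1.65/(0.673−0.143) × (0.3316−0.005541) = 0.4452×0.3260 = 0.1451 kmol/m³.
Y_N = C_N/C_{M0} = 0.1451/1.65 = 0.0880.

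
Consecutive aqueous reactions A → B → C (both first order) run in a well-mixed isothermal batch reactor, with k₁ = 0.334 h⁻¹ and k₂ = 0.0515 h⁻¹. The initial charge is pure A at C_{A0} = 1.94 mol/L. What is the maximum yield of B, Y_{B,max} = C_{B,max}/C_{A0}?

0.711

Evaluating C_B at t_opt = ln(k₂/k₁)/(k₂−k₁) gives C_{B,max}/C_{A0} = (k₁/k₂)^[k₂/(k₂−k₁)].
= (0.334/0.0515)^(0.0515/(0.0515−0.334)) = (6.485)^(-0.1823) = 0.7112.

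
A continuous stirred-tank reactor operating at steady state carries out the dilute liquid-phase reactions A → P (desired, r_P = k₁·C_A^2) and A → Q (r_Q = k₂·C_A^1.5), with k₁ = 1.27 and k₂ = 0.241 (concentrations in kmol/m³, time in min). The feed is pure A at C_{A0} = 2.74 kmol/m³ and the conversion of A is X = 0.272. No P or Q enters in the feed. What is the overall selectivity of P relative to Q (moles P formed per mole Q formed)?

Exit C_A = C_{A0}(1−X) = 2.74×0.728 = 1.995 kmol/m³.
Rates in a CSTR are evaluated at the outlet concentration: r_P = 1.27×1.995^2 = 5.053, r_Q = 0.241×1.995^1.5 = 0.6790.
Overall selectivity = C_P/C_Q = r_Pτ/(r_Qτ) = r_P/r_Q = 7.44.

7.44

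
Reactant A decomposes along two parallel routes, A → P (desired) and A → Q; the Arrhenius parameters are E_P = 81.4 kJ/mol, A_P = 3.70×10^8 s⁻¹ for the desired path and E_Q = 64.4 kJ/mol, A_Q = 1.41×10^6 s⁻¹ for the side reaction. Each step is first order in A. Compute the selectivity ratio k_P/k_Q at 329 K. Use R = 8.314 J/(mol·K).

0.525

With equal orders, S_{P/Q} = k_P/k_Q = (A_P/A_Q)·exp[(E_Q−E_P)/(RT)].
(E_Q−E_P)/(RT) = (64.4−81.4)×10³/(8.314×329) = -17000/2735 = -6.215.
k_P/k_Q = (3.70×10^8/1.41×10^6)·exp(-6.215) = 262.4 × 0.001999 = 0.525.
Since E_P > E_Q, raising the temperature improves selectivity toward P.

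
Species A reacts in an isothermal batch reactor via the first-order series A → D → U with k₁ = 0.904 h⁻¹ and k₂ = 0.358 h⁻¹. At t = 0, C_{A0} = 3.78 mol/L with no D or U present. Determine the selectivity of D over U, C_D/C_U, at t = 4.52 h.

0.440

For first-order series with pure A initially, C_D(t) = k₁C_{A0}/(k₂−k₁)·(e^(−k₁t) − e^(−k₂t)).
e^(−k₁t) = e^(−0.904×4.52) = e^(−4.086) = 0.01680; e^(−k₂t) = e^(−1.618) = 0.1983.
C_D = 0.904×3.78/(0.358−0.904) × (0.01680−0.1983) = (-6.258)×(-0.1815) = 1.136 mol/L.
C_A = C_{A0}e^(−k₁t) = 0.06352 mol/L, so C_U = C_{A0}−C_A−C_D = 2.581 mol/L; C_D/C_U = 0.440.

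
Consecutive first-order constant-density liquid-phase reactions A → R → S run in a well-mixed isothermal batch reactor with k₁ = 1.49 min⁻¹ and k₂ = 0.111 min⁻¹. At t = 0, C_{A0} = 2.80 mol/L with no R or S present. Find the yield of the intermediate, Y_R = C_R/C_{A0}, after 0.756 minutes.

Solving the coupled first-order balances gives C_R(t) = [k₁/(k₂−k₁)]·C_{A0}·(e^(−k₁t) − e^(−k₂t)).
e^(−k₁t) = e^(−1.49×0.756) = e^(−1.126) = 0.3242; e^(−k₂t) = e^(−0.08392) = 0.9195.
C_R = 1.49×2.80/(0.111−1.49) × (0.3242−0.9195) = (-3.025)×(-0.5953) = 1.801 mol/L.
Y_R = C_R/C_{A0} = 1.801/2.80 = 0.643.

0.643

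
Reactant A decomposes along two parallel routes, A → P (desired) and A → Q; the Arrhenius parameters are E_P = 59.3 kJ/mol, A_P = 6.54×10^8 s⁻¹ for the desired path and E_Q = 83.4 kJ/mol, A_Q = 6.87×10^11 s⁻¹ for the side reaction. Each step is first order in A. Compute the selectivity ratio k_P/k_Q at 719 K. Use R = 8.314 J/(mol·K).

0.0536

Since both paths have the same order in A, the concentration cancels and S_{P/Q} = k_P/k_Q = (A_P/A_Q)·exp[(E_Q−E_P)/(RT)].
(E_Q−E_P)/(RT) = (83.4−59.3)×10³/(8.314×719) = 24100/5978 = 4.032.
k_P/k_Q = (6.54×10^8/6.87×10^11)·exp(4.032) = 9.520×10^-4 × 56.35 = 0.0536.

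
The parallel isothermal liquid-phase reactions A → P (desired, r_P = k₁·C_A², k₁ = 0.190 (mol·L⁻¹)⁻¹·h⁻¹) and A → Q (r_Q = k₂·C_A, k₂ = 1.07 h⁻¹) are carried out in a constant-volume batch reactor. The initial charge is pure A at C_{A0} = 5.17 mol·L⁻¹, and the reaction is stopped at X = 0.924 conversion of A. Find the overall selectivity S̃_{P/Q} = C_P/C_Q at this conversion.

C_A = C_{A0}(1−X) = 0.3929 mol·L⁻¹.
Along a PFR/batch, dC_Q/dC_A = −r_Q/(r_P+r_Q) = −k₂/(k₂+k₁·C_A).
Integrating from C_{A0} to C_A: C_Q = (1.07/0.190)·ln[(1.07+0.190·5.17)/(1.07+0.190·0.393)] = 5.632·ln(2.052/1.145) = 3.288 mol·L⁻¹.
Then C_P = (C_{A0}−C_A) − C_Q = 4.777 − 3.288 = 1.489 mol·L⁻¹.
S̃_{P/Q} = C_P/C_Q = 1.489/3.288 = 0.453.

0.453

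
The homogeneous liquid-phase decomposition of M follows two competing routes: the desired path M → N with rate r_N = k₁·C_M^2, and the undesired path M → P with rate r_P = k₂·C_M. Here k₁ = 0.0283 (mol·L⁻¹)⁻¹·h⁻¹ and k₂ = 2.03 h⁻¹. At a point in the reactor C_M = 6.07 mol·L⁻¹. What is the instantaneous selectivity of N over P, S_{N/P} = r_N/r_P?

0.0846

S_{N/P} = r_N/r_P = (k₁·C_M^2)/(k₂·C_M) = (k₁/k₂)·C_M.
= (0.0283×6.070^2) / (2.03×6.070) = 1.043/12.32 = 0.0846.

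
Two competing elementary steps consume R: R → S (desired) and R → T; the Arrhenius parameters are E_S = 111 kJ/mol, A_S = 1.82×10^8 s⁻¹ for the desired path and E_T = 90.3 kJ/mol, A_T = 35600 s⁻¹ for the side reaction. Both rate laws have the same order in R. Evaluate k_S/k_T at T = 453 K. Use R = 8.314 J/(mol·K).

Since both paths have the same order in R, the concentration cancels and S_{S/T} = k_S/k_T = (A_S/A_T)·exp[(E_T−E_S)/(RT)].
(E_T−E_S)/(RT) = (90.3−111)×10³/(8.314×453) = -20700/3766 = -5.496.
k_S/k_T = (1.82×10^8/35600)·exp(-5.496) = 5112 × 0.004102 = 21.0.

21.0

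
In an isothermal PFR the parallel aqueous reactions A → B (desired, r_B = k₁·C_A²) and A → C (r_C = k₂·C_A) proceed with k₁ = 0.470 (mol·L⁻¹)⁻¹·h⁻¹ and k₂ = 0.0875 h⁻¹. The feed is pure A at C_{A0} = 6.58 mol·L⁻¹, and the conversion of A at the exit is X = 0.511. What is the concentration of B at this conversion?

C_A = C_{A0}(1−X) = 3.218 mol·L⁻¹.
Along a PFR/batch, dC_C/dC_A = −r_C/(r_B+r_C) = −k₂/(k₂+k₁·C_A).
Integrating from C_{A0} to C_A: C_C = (0.0875/0.470)·ln[(0.0875+0.470·6.58)/(0.0875+0.470·3.22)] = 0.1862·ln(3.180/1.600) = 0.1279 mol·L⁻¹.
Then C_B = (C_{A0}−C_A) − C_C = 3.362 − 0.1279 = 3.234 mol·L⁻¹.

3.23 mol·L⁻¹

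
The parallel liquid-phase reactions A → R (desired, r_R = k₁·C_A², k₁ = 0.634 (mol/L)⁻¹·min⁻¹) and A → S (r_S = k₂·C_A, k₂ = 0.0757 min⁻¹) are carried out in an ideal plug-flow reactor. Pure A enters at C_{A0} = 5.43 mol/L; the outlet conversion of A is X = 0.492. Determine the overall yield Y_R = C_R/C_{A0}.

0.478

C_A = C_{A0}(1−X) = 2.758 mol/L.
Along a PFR/batch, dC_S/dC_A = −r_S/(r_R+r_S) = −k₂/(k₂+k₁·C_A).
Integrating from C_{A0} to C_A: C_S = (0.0757/0.634)·ln[(0.0757+0.634·5.43)/(0.0757+0.634·2.76)] = 0.1194·ln(3.518/1.825) = 0.07840 mol/L.
Then C_R = (C_{A0}−C_A) − C_S = 2.672 − 0.07840 = 2.593 mol/L.
Y_R = C_R/C_{A0} = 2.593/5.43 = 0.478.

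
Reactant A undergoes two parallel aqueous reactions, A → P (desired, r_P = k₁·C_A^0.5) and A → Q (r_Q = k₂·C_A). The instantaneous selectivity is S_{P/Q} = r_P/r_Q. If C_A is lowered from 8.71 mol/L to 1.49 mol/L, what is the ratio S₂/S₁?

2.42

S_{P/Q} = (k₁/k₂)·C_A^-0.5, so S₂/S₁ = (C_{A,2}/C_{A,1})^-0.5.
= (1.49/8.71)^(-0.5) = (0.1711)^(-0.5) = 2.42.
Selectivity toward P rises as C_A falls — low-concentration operation is favoured.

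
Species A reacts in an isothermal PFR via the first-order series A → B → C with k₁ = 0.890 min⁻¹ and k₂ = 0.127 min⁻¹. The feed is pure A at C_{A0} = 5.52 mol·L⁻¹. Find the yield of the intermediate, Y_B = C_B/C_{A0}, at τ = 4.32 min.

0.649

For first-order series with pure A initially, C_B(τ) = k₁C_{A0}/(k₂−k₁)·(e^(−k₁τ) − e^(−k₂τ)).
e^(−k₁τ) = e^(−0.890×4.32) = e^(−3.845) = 0.02139; e^(−k₂τ) = e^(−0.5486) = 0.5777.
C_B = 0.890×5.52/(0.127−0.890) × (0.02139−0.5777) = (-6.439)×(-0.5563) = 3.582 mol·L⁻¹.
Y_B = C_B/C_{A0} = 3.582/5.52 = 0.649.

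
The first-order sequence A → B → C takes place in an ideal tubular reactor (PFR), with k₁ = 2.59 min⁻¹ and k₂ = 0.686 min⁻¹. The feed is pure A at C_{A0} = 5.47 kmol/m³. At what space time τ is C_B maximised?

Setting dC_B/dτ = 0 gives τ_opt = ln(k₂/k₁)/(k₂−k₁).
= ln(0.686/2.59)/(0.686−2.59) = ln(0.2649)/-1.904 = -1.329/-1.904 = 0.698 min.

0.698 min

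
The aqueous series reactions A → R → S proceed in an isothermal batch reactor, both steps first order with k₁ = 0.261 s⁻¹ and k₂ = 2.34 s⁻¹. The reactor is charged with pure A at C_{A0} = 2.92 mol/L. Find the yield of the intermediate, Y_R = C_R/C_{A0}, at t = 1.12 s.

0.0846

For first-order series with pure A initially, C_R(t) = k₁C_{A0}/(k₂−k₁)·(e^(−k₁t) − e^(−k₂t)).
e^(−k₁t) = e^(−0.261×1.12) = e^(−0.2923) = 0.7465; e^(−k₂t) = e^(−2.621) = 0.07274.
C_R = 0.261×2.92/(2.34−0.261) × (0.7465−0.07274) = 0.3666×0.6738 = 0.2470 mol/L.
Y_R = C_R/C_{A0} = 0.2470/2.92 = 0.0846.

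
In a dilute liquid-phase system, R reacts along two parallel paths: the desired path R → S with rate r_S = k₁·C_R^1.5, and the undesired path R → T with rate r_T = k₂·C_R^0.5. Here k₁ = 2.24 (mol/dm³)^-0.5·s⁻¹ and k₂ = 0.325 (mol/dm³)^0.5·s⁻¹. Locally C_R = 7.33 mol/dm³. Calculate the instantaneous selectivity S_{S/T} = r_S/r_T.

50.5

S_{S/T} = r_S/r_T = (k₁·C_R^1.5)/(k₂·C_R^0.5) = (k₁/k₂)·C_R.
= (2.24×7.330^1.5) / (0.325×7.330^0.5) = 44.45/0.8799 = 50.5.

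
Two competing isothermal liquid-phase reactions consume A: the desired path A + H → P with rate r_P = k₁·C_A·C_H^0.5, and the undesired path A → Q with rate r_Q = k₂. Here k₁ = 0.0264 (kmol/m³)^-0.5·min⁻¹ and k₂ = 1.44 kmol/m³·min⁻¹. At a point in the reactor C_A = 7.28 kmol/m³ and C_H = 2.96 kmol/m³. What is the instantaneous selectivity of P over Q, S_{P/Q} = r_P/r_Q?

S_{P/Q} = r_P/r_Q = (k₁·C_A·C_H^0.5)/(k₂) = (k₁/k₂)·C_A·C_H^0.5.
= (0.0264×7.280×2.960^0.5) / (1.44) = 0.3307/1.440 = 0.230.
Since the desired path is higher order in A, keeping C_A high (PFR or concentrated feed) favours P.

0.230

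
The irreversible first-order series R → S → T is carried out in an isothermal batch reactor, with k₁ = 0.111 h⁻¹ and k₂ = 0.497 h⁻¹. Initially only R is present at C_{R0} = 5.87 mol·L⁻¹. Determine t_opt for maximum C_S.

The intermediate peaks when r₁ = r₂, i.e. k₁e^(−k₁t) = k₂e^(−k₂t), giving t_opt = ln(k₂/k₁)/(k₂−k₁).
= ln(0.497/0.111)/(0.497−0.111) = ln(4.477)/0.3860 = 1.499/0.3860 = 3.88 h.

3.88 h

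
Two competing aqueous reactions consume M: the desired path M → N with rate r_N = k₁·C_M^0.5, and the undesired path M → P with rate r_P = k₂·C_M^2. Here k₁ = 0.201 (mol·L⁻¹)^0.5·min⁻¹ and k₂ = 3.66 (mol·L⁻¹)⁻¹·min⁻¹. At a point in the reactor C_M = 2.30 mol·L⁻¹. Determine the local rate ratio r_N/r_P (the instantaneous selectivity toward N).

S_{N/P} = r_N/r_P = (k₁·C_M^0.5)/(k₂·C_M^2) = (k₁/k₂)·C_M^-1.5.
= (0.201×2.300^0.5) / (3.66×2.300^2) = 0.3048/19.36 = 0.0157.

0.0157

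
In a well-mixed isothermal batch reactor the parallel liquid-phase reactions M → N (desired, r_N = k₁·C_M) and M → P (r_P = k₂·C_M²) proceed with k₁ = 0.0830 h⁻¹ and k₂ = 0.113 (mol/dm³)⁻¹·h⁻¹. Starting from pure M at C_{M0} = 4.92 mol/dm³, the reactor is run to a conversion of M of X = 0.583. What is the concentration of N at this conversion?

0.520 mol/dm³

C_M = C_{M0}(1−X) = 2.052 mol/dm³.
Along a PFR/batch, dC_N/dC_M = −r_N/(r_N+r_P) = −k₁/(k₁+k₂·C_M).
Integrating from C_{M0} to C_M: C_N = (0.0830/0.113)·ln[(0.0830+0.113·4.92)/(0.0830+0.113·2.05)] = 0.7345·ln(0.6390/0.3148) = 0.5199 mol/dm³.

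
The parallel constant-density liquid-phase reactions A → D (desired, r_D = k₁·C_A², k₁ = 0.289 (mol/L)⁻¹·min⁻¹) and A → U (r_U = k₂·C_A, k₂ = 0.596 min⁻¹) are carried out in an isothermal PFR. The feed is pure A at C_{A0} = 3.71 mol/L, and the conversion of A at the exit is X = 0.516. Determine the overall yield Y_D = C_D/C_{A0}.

0.292

C_A = C_{A0}(1−X) = 1.796 mol/L.
Along a PFR/batch, dC_U/dC_A = −r_U/(r_D+r_U) = −k₂/(k₂+k₁·C_A).
Integrating from C_{A0} to C_A: C_U = (0.596/0.289)·ln[(0.596+0.289·3.71)/(0.596+0.289·1.80)] = 2.062·ln(1.668/1.115) = 0.8310 mol/L.
Then C_D = (C_{A0}−C_A) − C_U = 1.914 − 0.8310 = 1.083 mol/L.
Y_D = C_D/C_{A0} = 1.083/3.71 = 0.292.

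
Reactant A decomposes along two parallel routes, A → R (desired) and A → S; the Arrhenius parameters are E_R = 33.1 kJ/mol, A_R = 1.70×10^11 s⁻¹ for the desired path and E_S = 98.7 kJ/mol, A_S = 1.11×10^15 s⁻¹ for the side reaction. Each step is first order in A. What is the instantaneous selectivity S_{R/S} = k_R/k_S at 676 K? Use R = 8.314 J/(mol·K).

18.0

k_R/k_S = (A_R/A_S)·exp[−(E_R−E_S)/(RT)] = (A_R/A_S)·exp[(E_S−E_R)/(RT)].
(E_S−E_R)/(RT) = (98.7−33.1)×10³/(8.314×676) = 65600/5620 = 11.67.
k_R/k_S = (1.70×10^11/1.11×10^15)·exp(11.67) = 1.532×10^-4 × 1.172×10^5 = 18.0.
Since E_R < E_S, lowering the temperature improves selectivity toward R.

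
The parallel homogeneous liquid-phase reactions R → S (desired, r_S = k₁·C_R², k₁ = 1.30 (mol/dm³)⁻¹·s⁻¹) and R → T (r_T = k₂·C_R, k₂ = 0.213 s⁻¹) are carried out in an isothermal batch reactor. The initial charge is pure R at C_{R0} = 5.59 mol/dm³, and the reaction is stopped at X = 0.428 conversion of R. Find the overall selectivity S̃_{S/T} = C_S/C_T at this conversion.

C_R = C_{R0}(1−X) = 3.197 mol/dm³.
Along a PFR/batch, dC_T/dC_R = −r_T/(r_S+r_T) = −k₂/(k₂+k₁·C_R).
Integrating from C_{R0} to C_R: C_T = (0.213/1.30)·ln[(0.213+1.30·5.59)/(0.213+1.30·3.20)] = 0.1638·ln(7.480/4.370) = 0.08807 mol/dm³.
Then C_S = (C_{R0}−C_R) − C_T = 2.393 − 0.08807 = 2.304 mol/dm³.
S̃_{S/T} = C_S/C_T = 2.304/0.08807 = 26.2.

26.2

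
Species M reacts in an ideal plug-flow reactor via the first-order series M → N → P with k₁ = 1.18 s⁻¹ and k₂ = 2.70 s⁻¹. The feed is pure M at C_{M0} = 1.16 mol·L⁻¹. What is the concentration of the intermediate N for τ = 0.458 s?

Solving the coupled first-order balances gives C_N(τ) = [k₁/(k₂−k₁)]·C_{M0}·(e^(−k₁τ) − e^(−k₂τ)).
e^(−k₁τ) = e^(−1.18×0.458) = e^(−0.5404) = 0.5825; e^(−k₂τ) = e^(−1.237) = 0.2904.
C_N = 1.18×1.16/(2.70−1.18) × (0.5825−0.2904) = 0.9005×0.2921 = 0.2631 mol·L⁻¹.

0.263 mol·L⁻¹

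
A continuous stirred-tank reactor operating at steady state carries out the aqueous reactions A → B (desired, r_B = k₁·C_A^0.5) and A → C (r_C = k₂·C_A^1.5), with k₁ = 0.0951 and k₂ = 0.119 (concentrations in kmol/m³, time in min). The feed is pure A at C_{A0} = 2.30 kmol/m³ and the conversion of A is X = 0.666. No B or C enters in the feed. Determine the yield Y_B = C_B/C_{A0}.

0.340

Exit C_A = C_{A0}(1−X) = 2.30×0.334 = 0.7682 kmol/m³.
Rates in a CSTR are evaluated at the outlet concentration: r_B = 0.0951×0.7682^0.5 = 0.08335, r_C = 0.119×0.7682^1.5 = 0.08012.
Fraction of consumed A going to B: r_B/(r_B+r_C) = 0.5099.
C_B = 0.5099·C_{A0}·X = 0.5099×2.30×0.666 = 0.781 kmol/m³; Y_B = C_B/C_{A0} = 0.340.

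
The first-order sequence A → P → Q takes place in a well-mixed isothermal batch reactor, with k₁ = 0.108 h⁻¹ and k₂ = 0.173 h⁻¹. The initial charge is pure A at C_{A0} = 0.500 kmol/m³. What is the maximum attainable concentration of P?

0.143 kmol/m³

Evaluating C_P at t_opt = ln(k₂/k₁)/(k₂−k₁) gives C_{P,max}/C_{A0} = (k₁/k₂)^[k₂/(k₂−k₁)].
= (0.108/0.173)^(0.173/(0.173−0.108)) = (0.6243)^(2.662) = 0.2854.
C_{P,max} = 0.2854×0.500 = 0.143 kmol/m³.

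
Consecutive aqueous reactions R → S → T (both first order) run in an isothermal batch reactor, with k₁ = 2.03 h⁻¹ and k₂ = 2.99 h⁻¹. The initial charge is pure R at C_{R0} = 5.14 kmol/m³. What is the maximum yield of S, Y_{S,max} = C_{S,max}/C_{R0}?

0.299

Evaluating C_S at t_opt = ln(k₂/k₁)/(k₂−k₁) gives C_{S,max}/C_{R0} = (k₁/k₂)^[k₂/(k₂−k₁)].
= (2.03/2.99)^(2.99/(2.99−2.03)) = (0.6789)^(3.115) = 0.2994.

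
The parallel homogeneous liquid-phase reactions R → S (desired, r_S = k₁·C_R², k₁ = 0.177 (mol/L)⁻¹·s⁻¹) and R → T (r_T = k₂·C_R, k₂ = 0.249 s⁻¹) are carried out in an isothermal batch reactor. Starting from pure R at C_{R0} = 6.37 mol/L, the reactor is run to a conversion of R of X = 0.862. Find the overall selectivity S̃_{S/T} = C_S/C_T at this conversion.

2.19

C_R = C_{R0}(1−X) = 0.8791 mol/L.
Along a PFR/batch, dC_T/dC_R = −r_T/(r_S+r_T) = −k₂/(k₂+k₁·C_R).
Integrating from C_{R0} to C_R: C_T = (0.249/0.177)·ln[(0.249+0.177·6.37)/(0.249+0.177·0.879)] = 1.407·ln(1.376/0.4046) = 1.722 mol/L.
Then C_S = (C_{R0}−C_R) − C_T = 5.491 − 1.722 = 3.768 mol/L.
S̃_{S/T} = C_S/C_T = 3.768/1.722 = 2.19.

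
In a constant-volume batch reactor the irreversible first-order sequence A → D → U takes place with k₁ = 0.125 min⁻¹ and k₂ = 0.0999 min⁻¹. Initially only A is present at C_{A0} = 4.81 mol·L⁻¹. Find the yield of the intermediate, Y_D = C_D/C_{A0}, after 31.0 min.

The intermediate concentration in a first-order A→B→C sequence is C_D = k₁C_{A0}(e^(−k₁t) − e^(−k₂t))/(k₂−k₁).
e^(−k₁t) = e^(−0.125×31.0) = e^(−3.875) = 0.02075; e^(−k₂t) = e^(−3.097) = 0.04519.
C_D = 0.125×4.81/(0.0999−0.125) × (0.02075−0.04519) = (-23.95)×(-0.02443) = 0.5853 mol·L⁻¹.
Y_D = C_D/C_{A0} = 0.5853/4.81 = 0.122.

0.122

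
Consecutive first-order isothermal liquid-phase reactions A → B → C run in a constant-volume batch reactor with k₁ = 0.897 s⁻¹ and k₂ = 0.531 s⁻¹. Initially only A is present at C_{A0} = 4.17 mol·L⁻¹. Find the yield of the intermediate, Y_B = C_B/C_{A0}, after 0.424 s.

0.281

The intermediate concentration in a first-order A→B→C sequence is C_B = k₁C_{A0}(e^(−k₁t) − e^(−k₂t))/(k₂−k₁).
e^(−k₁t) = e^(−0.897×0.424) = e^(−0.3803) = 0.6836; e^(−k₂t) = e^(−0.2251) = 0.7984.
C_B = 0.897×4.17/(0.531−0.897) × (0.6836−0.7984) = (-10.22)×(-0.1148) = 1.173 mol·L⁻¹.
Y_B = C_B/C_{A0} = 1.173/4.17 = 0.281.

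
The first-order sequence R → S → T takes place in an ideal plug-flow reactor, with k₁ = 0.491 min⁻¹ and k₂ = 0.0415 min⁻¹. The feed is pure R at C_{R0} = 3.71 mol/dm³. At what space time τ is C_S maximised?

The intermediate peaks when r₁ = r₂, i.e. k₁e^(−k₁τ) = k₂e^(−k₂τ), giving τ_opt = ln(k₂/k₁)/(k₂−k₁).
= ln(0.0415/0.491)/(0.0415−0.491) = ln(0.08452)/-0.4495 = -2.471/-0.4495 = 5.50 min.

5.50 min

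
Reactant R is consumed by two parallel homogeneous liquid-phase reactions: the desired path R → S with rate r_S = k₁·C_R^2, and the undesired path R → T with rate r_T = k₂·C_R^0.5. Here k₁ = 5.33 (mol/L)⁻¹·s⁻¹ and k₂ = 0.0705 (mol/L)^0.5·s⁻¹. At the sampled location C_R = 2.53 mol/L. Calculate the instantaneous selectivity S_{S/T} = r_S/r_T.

S_{S/T} = r_S/r_T = (k₁·C_R^2)/(k₂·C_R^0.5) = (k₁/k₂)·C_R^1.5.
= (5.33×2.530^2) / (0.0705×2.530^0.5) = 34.12/0.1121 = 304.
Since the desired path is higher order in R, keeping C_R high (PFR or concentrated feed) favours S.

304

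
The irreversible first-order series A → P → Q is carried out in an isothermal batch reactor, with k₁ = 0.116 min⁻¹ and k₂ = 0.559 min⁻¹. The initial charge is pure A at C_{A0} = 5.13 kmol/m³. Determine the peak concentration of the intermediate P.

For a first-order series the maximum intermediate yield is C_{P,max}/C_{A0} = (k₁/k₂)^[k₂/(k₂−k₁)].
= (0.116/0.559)^(0.559/(0.559−0.116)) = (0.2075)^(1.262) = 0.1375.
C_{P,max} = 0.1375×5.13 = 0.705 kmol/m³.

0.705 kmol/m³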